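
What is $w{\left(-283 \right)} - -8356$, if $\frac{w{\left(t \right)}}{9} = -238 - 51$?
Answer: $5755$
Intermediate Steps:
$w{\left(t \right)} = -2601$ ($w{\left(t \right)} = 9 \left(-238 - 51\right) = 9 \left(-289\right) = -2601$)
$w{\left(-283 \right)} - -8356 = -2601 - -8356 = -2601 + 8356 = 5755$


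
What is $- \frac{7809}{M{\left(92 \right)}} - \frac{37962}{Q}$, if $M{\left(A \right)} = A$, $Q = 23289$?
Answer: $- \frac{61785435}{714196} \approx -86.51$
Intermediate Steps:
$- \frac{7809}{M{\left(92 \right)}} - \frac{37962}{Q} = - \frac{7809}{92} - \frac{37962}{23289} = \left(-7809\right) \frac{1}{92} - \frac{12654}{7763} = - \frac{7809}{92} - \frac{12654}{7763} = - \frac{61785435}{714196}$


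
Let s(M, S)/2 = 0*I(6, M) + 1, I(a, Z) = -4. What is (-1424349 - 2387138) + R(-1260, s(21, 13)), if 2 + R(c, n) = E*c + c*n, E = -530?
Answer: -3146209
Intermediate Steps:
s(M, S) = 2 (s(M, S) = 2*(0*(-4) + 1) = 2*(0 + 1) = 2*1 = 2)
R(c, n) = -2 - 530*c + c*n (R(c, n) = -2 + (-530*c + c*n) = -2 - 530*c + c*n)
(-1424349 - 2387138) + R(-1260, s(21, 13)) = (-1424349 - 2387138) + (-2 - 530*(-1260) - 1260*2) = -3811487 + (-2 + 667800 - 2520) = -3811487 + 665278 = -3146209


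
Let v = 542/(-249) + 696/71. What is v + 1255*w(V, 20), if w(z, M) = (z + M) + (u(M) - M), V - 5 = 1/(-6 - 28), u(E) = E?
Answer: 18841470053/601086 ≈ 31346.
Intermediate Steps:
v = 134822/17679 (v = 542*(-1/249) + 696*(1/71) = -542/249 + 696/71 = 134822/17679 ≈ 7.6261)
V = 169/34 (V = 5 + 1/(-6 - 28) = 5 + 1/(-34) = 5 - 1/34 = 169/34 ≈ 4.9706)
w(z, M) = M + z (w(z, M) = (z + M) + (M - M) = (M + z) + 0 = M + z)
v + 1255*w(V, 20) = 134822/17679 + 1255*(20 + 169/34) = 134822/17679 + 1255*(849/34) = 134822/17679 + 1065495/34 = 18841470053/601086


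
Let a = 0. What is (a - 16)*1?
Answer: -16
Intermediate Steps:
(a - 16)*1 = (0 - 16)*1 = -16*1 = -16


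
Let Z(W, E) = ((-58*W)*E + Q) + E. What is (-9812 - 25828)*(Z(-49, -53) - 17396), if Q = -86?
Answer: 5993258040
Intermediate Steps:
Z(W, E) = -86 + E - 58*E*W (Z(W, E) = ((-58*W)*E - 86) + E = (-58*E*W - 86) + E = (-86 - 58*E*W) + E = -86 + E - 58*E*W)
(-9812 - 25828)*(Z(-49, -53) - 17396) = (-9812 - 25828)*((-86 - 53 - 58*(-53)*(-49)) - 17396) = -35640*((-86 - 53 - 150626) - 17396) = -35640*(-150765 - 17396) = -35640*(-168161) = 5993258040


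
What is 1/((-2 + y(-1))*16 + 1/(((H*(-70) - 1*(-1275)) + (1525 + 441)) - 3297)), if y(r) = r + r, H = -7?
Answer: -434/27775 ≈ -0.015626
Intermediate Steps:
y(r) = 2*r
1/((-2 + y(-1))*16 + 1/(((H*(-70) - 1*(-1275)) + (1525 + 441)) - 3297)) = 1/((-2 + 2*(-1))*16 + 1/(((-7*(-70) - 1*(-1275)) + (1525 + 441)) - 3297)) = 1/((-2 - 2)*16 + 1/(((490 + 1275) + 1966) - 3297)) = 1/(-4*16 + 1/((1765 + 1966) - 3297)) = 1/(-64 + 1/(3731 - 3297)) = 1/(-64 + 1/434) = 1/(-27775/434) = -434/27775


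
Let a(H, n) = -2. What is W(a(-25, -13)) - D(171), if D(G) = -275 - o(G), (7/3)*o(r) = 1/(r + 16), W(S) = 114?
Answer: 509204/1309 ≈ 389.00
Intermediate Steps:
o(r) = 3/(7*(16 + r)) (o(r) = 3/(7*(r + 16)) = 3/(7*(16 + r)))
D(G) = -275 - 3/(7*(16 + G))
W(a(-25, -13)) - D(171) = 114 - (-30803 - 1925*171)/(7*(16 + 171)) = 114 - (-30803 - 329175)/(7*187) = 114 - (-359978)/(7*187) = 114 - 1*(-359978/1309) = 114 + 359978/1309 = 509204/1309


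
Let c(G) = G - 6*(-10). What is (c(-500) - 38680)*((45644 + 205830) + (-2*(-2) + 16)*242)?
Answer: -10027003680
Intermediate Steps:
c(G) = 60 + G (c(G) = G + 60 = 60 + G)
(c(-500) - 38680)*((45644 + 205830) + (-2*(-2) + 16)*242) = ((60 - 500) - 38680)*((45644 + 205830) + (-2*(-2) + 16)*242) = (-440 - 38680)*(251474 + (4 + 16)*242) = -39120*(251474 + 20*242) = -39120*(251474 + 4840) = -39120*256314 = -10027003680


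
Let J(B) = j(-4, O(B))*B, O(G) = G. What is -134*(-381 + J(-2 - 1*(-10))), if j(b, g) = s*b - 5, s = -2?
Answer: 47838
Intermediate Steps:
j(b, g) = -5 - 2*b (j(b, g) = -2*b - 5 = -5 - 2*b)
J(B) = 3*B (J(B) = (-5 - 2*(-4))*B = (-5 + 8)*B = 3*B)
-134*(-381 + J(-2 - 1*(-10))) = -134*(-381 + 3*(-2 - 1*(-10))) = -134*(-381 + 3*(-2 + 10)) = -134*(-381 + 3*8) = -134*(-381 + 24) = -134*(-357) = 47838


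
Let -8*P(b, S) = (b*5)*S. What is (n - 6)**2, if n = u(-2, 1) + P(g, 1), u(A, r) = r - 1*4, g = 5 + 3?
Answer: 196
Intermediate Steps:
g = 8
P(b, S) = -5*S*b/8 (P(b, S) = -b*5*S/8 = -5*b*S/8 = -5*S*b/8)
u(A, r) = -4 + r (u(A, r) = r - 4 = -4 + r)
n = -8 (n = (-4 + 1) - 5/8*1*8 = -3 - 5 = -8)
(n - 6)**2 = (-8 - 6)**2 = (-14)**2 = 196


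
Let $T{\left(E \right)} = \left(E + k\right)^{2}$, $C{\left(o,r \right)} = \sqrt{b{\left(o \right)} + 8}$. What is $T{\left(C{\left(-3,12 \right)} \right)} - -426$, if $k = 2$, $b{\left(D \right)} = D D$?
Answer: $447 + 4 \sqrt{17} \approx 463.49$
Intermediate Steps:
$b{\left(D \right)} = D^{2}$
$C{\left(o,r \right)} = \sqrt{8 + o^{2}}$ ($C{\left(o,r \right)} = \sqrt{o^{2} + 8} = \sqrt{8 + o^{2}}$)
$T{\left(E \right)} = \left(2 + E\right)^{2}$ ($T{\left(E \right)} = \left(E + 2\right)^{2} = \left(2 + E\right)^{2}$)
$T{\left(C{\left(-3,12 \right)} \right)} - -426 = \left(2 + \sqrt{8 + \left(-3\right)^{2}}\right)^{2} - -426 = \left(2 + \sqrt{8 + 9}\right)^{2} + 426 = \left(2 + \sqrt{17}\right)^{2} + 426 = 426 + \left(2 + \sqrt{17}\right)^{2}$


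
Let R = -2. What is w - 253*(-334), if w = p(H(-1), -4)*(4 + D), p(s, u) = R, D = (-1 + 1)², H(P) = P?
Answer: 84494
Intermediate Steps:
D = 0 (D = 0² = 0)
p(s, u) = -2
w = -8 (w = -2*(4 + 0) = -2*4 = -8)
w - 253*(-334) = -8 - 253*(-334) = -8 + 84502 = 84494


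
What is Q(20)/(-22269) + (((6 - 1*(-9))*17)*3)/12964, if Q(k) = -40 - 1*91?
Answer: 18734069/288695316 ≈ 0.064892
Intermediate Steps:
Q(k) = -131 (Q(k) = -40 - 91 = -131)
Q(20)/(-22269) + (((6 - 1*(-9))*17)*3)/12964 = -131/(-22269) + (((6 - 1*(-9))*17)*3)/12964 = -131*(-1/22269) + (((6 + 9)*17)*3)*(1/12964) = 131/22269 + ((15*17)*3)*(1/12964) = 131/22269 + (255*3)*(1/12964) = 131/22269 + 765*(1/12964) = 131/22269 + 765/12964 = 18734069/288695316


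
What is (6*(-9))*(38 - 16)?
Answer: -1188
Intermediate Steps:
(6*(-9))*(38 - 16) = -54*22 = -1188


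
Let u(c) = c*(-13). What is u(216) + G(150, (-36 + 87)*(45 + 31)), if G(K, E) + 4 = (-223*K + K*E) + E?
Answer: 549014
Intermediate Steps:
G(K, E) = -4 + E - 223*K + E*K (G(K, E) = -4 + ((-223*K + K*E) + E) = -4 + ((-223*K + E*K) + E) = -4 + (E - 223*K + E*K) = -4 + E - 223*K + E*K)
u(c) = -13*c
u(216) + G(150, (-36 + 87)*(45 + 31)) = -13*216 + (-4 + (-36 + 87)*(45 + 31) - 223*150 + ((-36 + 87)*(45 + 31))*150) = -2808 + (-4 + 51*76 - 33450 + (51*76)*150) = -2808 + (-4 + 3876 - 33450 + 3876*150) = -2808 + (-4 + 3876 - 33450 + 581400) = -2808 + 551822 = 549014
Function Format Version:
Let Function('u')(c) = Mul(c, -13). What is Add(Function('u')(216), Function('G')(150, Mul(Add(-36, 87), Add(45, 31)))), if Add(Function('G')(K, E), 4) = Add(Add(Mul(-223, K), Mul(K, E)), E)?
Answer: 549014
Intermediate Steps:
Function('G')(K, E) = Add(-4, E, Mul(-223, K), Mul(E, K)) (Function('G')(K, E) = Add(-4, Add(Add(Mul(-223, K), Mul(K, E)), E)) = Add(-4, Add(Add(Mul(-223, K), Mul(E, K)), E)) = Add(-4, Add(E, Mul(-223, K), Mul(E, K))) = Add(-4, E, Mul(-223, K), Mul(E, K)))
Function('u')(c) = Mul(-13, c)
Add(Function('u')(216), Function('G')(150, Mul(Add(-36, 87), Add(45, 31)))) = Add(Mul(-13, 216), Add(-4, Mul(Add(-36, 87), Add(45, 31)), Mul(-223, 150), Mul(Mul(Add(-36, 87), Add(45, 31)), 150))) = Add(-2808, Add(-4, Mul(51, 76), -33450, Mul(Mul(51, 76), 150))) = Add(-2808, Add(-4, 3876, -33450, Mul(3876, 150))) = Add(-2808, Add(-4, 3876, -33450, 581400)) = Add(-2808, 551822) = 549014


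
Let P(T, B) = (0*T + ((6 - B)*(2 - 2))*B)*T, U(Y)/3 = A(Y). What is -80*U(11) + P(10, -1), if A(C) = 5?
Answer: -1200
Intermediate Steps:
U(Y) = 15 (U(Y) = 3*5 = 15)
P(T, B) = 0 (P(T, B) = (0 + ((6 - B)*0)*B)*T = (0 + 0*B)*T = (0 + 0)*T = 0*T = 0)
-80*U(11) + P(10, -1) = -80*15 + 0 = -1200 + 0 = -1200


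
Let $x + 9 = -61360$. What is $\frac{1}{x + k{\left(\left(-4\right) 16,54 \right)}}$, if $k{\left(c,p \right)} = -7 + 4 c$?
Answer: $- \frac{1}{61632} \approx -1.6225 \cdot 10^{-5}$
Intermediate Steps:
$x = -61369$ ($x = -9 - 61360 = -61369$)
$\frac{1}{x + k{\left(\left(-4\right) 16,54 \right)}} = \frac{1}{-61369 + \left(-7 + 4 \left(\left(-4\right) 16\right)\right)} = \frac{1}{-61369 + \left(-7 + 4 \left(-64\right)\right)} = \frac{1}{-61369 - 263} = \frac{1}{-61632} = - \frac{1}{61632}$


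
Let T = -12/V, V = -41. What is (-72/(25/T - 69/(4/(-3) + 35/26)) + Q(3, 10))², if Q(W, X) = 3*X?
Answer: 3639067477956/4039746481 ≈ 900.82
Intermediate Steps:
T = 12/41 (T = -12/(-41) = -12*(-1/41) = 12/41 ≈ 0.29268)
(-72/(25/T - 69/(4/(-3) + 35/26)) + Q(3, 10))² = (-72/(25/(12/41) - 69/(4/(-3) + 35/26)) + 3*10)² = (-72/(25*(41/12) - 69/(4*(-⅓) + 35*(1/26))) + 30)² = (-72/(1025/12 - 69/(-4/3 + 35/26)) + 30)² = (-72/(1025/12 - 69/1/78) + 30)² = (-72/(1025/12 - 69*78) + 30)² = (-72/(1025/12 - 5382) + 30)² = (-72/(-63559/12) + 30)² = (-72*(-12/63559) + 30)² = (864/63559 + 30)² = (1907634/63559)² = 3639067477956/4039746481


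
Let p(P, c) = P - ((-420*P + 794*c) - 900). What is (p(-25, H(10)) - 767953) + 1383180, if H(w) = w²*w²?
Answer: -7334398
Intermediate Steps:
H(w) = w⁴
p(P, c) = 900 - 794*c + 421*P (p(P, c) = P - (-900 - 420*P + 794*c) = P + (900 - 794*c + 420*P) = 900 - 794*c + 421*P)
(p(-25, H(10)) - 767953) + 1383180 = ((900 - 794*10⁴ + 421*(-25)) - 767953) + 1383180 = ((900 - 794*10000 - 10525) - 767953) + 1383180 = ((900 - 7940000 - 10525) - 767953) + 1383180 = (-7949625 - 767953) + 1383180 = -8717578 + 1383180 = -7334398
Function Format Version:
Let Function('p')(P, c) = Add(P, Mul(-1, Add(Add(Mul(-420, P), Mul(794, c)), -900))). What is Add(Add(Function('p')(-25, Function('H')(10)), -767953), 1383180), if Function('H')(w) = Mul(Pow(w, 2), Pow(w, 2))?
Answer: -7334398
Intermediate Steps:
Function('H')(w) = Pow(w, 4)
Function('p')(P, c) = Add(900, Mul(-794, c), Mul(421, P)) (Function('p')(P, c) = Add(P, Mul(-1, Add(-900, Mul(-420, P), Mul(794, c)))) = Add(P, Add(900, Mul(-794, c), Mul(420, P))) = Add(900, Mul(-794, c), Mul(421, P)))
Add(Add(Function('p')(-25, Function('H')(10)), -767953), 1383180) = Add(Add(Add(900, Mul(-794, Pow(10, 4)), Mul(421, -25)), -767953), 1383180) = Add(Add(Add(900, Mul(-794, 10000), -10525), -767953), 1383180) = Add(Add(Add(900, -7940000, -10525), -767953), 1383180) = Add(Add(-7949625, -767953), 1383180) = Add(-8717578, 1383180) = -7334398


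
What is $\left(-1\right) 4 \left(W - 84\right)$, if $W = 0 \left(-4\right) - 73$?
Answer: $628$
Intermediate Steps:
$W = -73$ ($W = 0 - 73 = -73$)
$\left(-1\right) 4 \left(W - 84\right) = \left(-1\right) 4 \left(-73 - 84\right) = \left(-4\right) \left(-157\right) = 628$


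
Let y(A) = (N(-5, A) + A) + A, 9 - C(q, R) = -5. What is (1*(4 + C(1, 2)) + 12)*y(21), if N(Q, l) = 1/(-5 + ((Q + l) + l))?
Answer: 20175/16 ≈ 1260.9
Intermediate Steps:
C(q, R) = 14 (C(q, R) = 9 - 1*(-5) = 9 + 5 = 14)
N(Q, l) = 1/(-5 + Q + 2*l) (N(Q, l) = 1/(-5 + (Q + 2*l)) = 1/(-5 + Q + 2*l))
y(A) = 1/(-10 + 2*A) + 2*A (y(A) = (1/(-5 - 5 + 2*A) + A) + A = (1/(-10 + 2*A) + A) + A = (A + 1/(-10 + 2*A)) + A = 1/(-10 + 2*A) + 2*A)
(1*(4 + C(1, 2)) + 12)*y(21) = (1*(4 + 14) + 12)*((1 + 4*21*(-5 + 21))/(2*(-5 + 21))) = (1*18 + 12)*((½)*(1 + 4*21*16)/16) = (18 + 12)*((½)*(1/16)*(1 + 1344)) = 30*((½)*(1/16)*1345) = 30*(1345/32) = 20175/16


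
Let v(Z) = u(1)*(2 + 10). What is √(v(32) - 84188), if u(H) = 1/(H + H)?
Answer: 7*I*√1718 ≈ 290.14*I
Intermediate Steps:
u(H) = 1/(2*H)
v(Z) = 6 (v(Z) = ((½)/1)*(2 + 10) = ((½)*1)*12 = (½)*12 = 6)
√(v(32) - 84188) = √(6 - 84188) = √(-84182) = 7*I*√1718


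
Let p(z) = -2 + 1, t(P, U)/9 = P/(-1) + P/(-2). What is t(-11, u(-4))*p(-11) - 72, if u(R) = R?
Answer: -441/2 ≈ -220.50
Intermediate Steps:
t(P, U) = -27*P/2 (t(P, U) = 9*(P/(-1) + P/(-2)) = 9*(P*(-1) + P*(-½)) = 9*(-P - P/2) = 9*(-3*P/2) = -27*P/2)
p(z) = -1
t(-11, u(-4))*p(-11) - 72 = -27/2*(-11)*(-1) - 72 = (297/2)*(-1) - 72 = -297/2 - 72 = -441/2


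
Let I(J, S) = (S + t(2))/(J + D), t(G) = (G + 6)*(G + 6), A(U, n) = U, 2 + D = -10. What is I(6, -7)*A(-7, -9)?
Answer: 133/2 ≈ 66.500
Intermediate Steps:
D = -12 (D = -2 - 10 = -12)
t(G) = (6 + G)² (t(G) = (6 + G)*(6 + G) = (6 + G)²)
I(J, S) = (64 + S)/(-12 + J) (I(J, S) = (S + (6 + 2)²)/(J - 12) = (S + 8²)/(-12 + J) = (S + 64)/(-12 + J) = (64 + S)/(-12 + J))
I(6, -7)*A(-7, -9) = ((64 - 7)/(-12 + 6))*(-7) = (57/(-6))*(-7) = -⅙*57*(-7) = -19/2*(-7) = 133/2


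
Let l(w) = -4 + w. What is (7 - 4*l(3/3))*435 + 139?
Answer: 8404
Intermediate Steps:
(7 - 4*l(3/3))*435 + 139 = (7 - 4*(-4 + 3/3))*435 + 139 = (7 - 4*(-4 + 3*(⅓)))*435 + 139 = (7 - 4*(-4 + 1))*435 + 139 = (7 - 4*(-3))*435 + 139 = (7 + 12)*435 + 139 = 19*435 + 139 = 8265 + 139 = 8404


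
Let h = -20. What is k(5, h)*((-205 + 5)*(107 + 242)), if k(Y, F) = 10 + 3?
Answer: -907400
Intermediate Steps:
k(Y, F) = 13
k(5, h)*((-205 + 5)*(107 + 242)) = 13*((-205 + 5)*(107 + 242)) = 13*(-200*349) = 13*(-69800) = -907400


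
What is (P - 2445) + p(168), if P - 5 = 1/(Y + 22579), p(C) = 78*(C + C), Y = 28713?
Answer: 1219108257/51292 ≈ 23768.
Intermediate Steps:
p(C) = 156*C (p(C) = 78*(2*C) = 156*C)
P = 256461/51292 (P = 5 + 1/(28713 + 22579) = 5 + 1/51292 = 256461/51292 ≈ 5.0000)
(P - 2445) + p(168) = (256461/51292 - 2445) + 156*168 = -125152479/51292 + 26208 = 1219108257/51292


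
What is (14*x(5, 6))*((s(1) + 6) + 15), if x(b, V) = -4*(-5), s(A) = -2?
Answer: 5320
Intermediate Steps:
x(b, V) = 20
(14*x(5, 6))*((s(1) + 6) + 15) = (14*20)*((-2 + 6) + 15) = 280*(4 + 15) = 280*19 = 5320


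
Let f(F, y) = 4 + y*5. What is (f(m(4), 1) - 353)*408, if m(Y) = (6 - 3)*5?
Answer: -140352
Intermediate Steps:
m(Y) = 15 (m(Y) = 3*5 = 15)
f(F, y) = 4 + 5*y
(f(m(4), 1) - 353)*408 = ((4 + 5*1) - 353)*408 = ((4 + 5) - 353)*408 = (9 - 353)*408 = -344*408 = -140352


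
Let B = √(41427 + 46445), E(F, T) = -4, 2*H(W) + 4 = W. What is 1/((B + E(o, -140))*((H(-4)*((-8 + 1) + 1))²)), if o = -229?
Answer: 1/12651264 + √1373/6325632 ≈ 5.9368e-6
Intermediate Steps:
H(W) = -2 + W/2
B = 8*√1373 (B = √87872 = 8*√1373 ≈ 296.43)
1/((B + E(o, -140))*((H(-4)*((-8 + 1) + 1))²)) = 1/((8*√1373 - 4)*(((-2 + (½)*(-4))*((-8 + 1) + 1))²)) = 1/((-4 + 8*√1373)*(((-2 - 2)*(-7 + 1))²)) = 1/((-4 + 8*√1373)*((-4*(-6))²)) = 1/((-4 + 8*√1373)*(24²)) = 1/(-4 + 8*√1373*576) = (1/576)/(-4 + 8*√1373) = 1/(576*(-4 + 8*√1373))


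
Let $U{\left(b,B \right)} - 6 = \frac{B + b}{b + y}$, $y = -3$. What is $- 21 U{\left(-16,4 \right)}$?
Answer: $- \frac{2646}{19} \approx -139.26$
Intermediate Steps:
$U{\left(b,B \right)} = 6 + \frac{B + b}{-3 + b}$ ($U{\left(b,B \right)} = 6 + \frac{B + b}{b - 3} = 6 + \frac{B + b}{-3 + b}$)
$- 21 U{\left(-16,4 \right)} = - 21 \frac{-18 + 4 + 7 \left(-16\right)}{-3 - 16} = - 21 \frac{-18 + 4 - 112}{-19} = - 21 \left(\left(- \frac{1}{19}\right) \left(-126\right)\right) = \left(-21\right) \frac{126}{19} = - \frac{2646}{19}$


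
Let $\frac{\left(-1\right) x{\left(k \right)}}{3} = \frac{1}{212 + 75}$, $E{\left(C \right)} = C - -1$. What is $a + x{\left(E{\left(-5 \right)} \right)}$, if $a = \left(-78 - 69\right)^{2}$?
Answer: $\frac{6201780}{287} \approx 21609.0$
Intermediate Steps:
$E{\left(C \right)} = 1 + C$ ($E{\left(C \right)} = C + 1 = 1 + C$)
$a = 21609$ ($a = \left(-147\right)^{2} = 21609$)
$x{\left(k \right)} = - \frac{3}{287}$ ($x{\left(k \right)} = - \frac{3}{212 + 75} = - \frac{3}{287}$)
$a + x{\left(E{\left(-5 \right)} \right)} = 21609 - \frac{3}{287} = \frac{6201780}{287}$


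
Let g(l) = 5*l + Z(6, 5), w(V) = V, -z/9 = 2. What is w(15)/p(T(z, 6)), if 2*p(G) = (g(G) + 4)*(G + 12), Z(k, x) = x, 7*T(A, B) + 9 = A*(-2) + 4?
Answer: 147/2507 ≈ 0.058636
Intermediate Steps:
z = -18 (z = -9*2 = -18)
T(A, B) = -5/7 - 2*A/7 (T(A, B) = -9/7 + (A*(-2) + 4)/7 = -9/7 + (-2*A + 4)/7 = -9/7 + (4 - 2*A)/7 = -9/7 + (4/7 - 2*A/7) = -5/7 - 2*A/7)
g(l) = 5 + 5*l (g(l) = 5*l + 5 = 5 + 5*l)
p(G) = (9 + 5*G)*(12 + G)/2 (p(G) = (((5 + 5*G) + 4)*(G + 12))/2 = ((9 + 5*G)*(12 + G))/2 = (9 + 5*G)*(12 + G)/2)
w(15)/p(T(z, 6)) = 15/(54 + 5*(-5/7 - 2/7*(-18))²/2 + 69*(-5/7 - 2/7*(-18))/2) = 15/(54 + 5*(-5/7 + 36/7)²/2 + 69*(-5/7 + 36/7)/2) = 15/(54 + 5*(31/7)²/2 + (69/2)*(31/7)) = 15/(54 + (5/2)*(961/49) + 2139/14) = 15/(54 + 4805/98 + 2139/14) = 15/(12535/49) = 15*(49/12535) = 147/2507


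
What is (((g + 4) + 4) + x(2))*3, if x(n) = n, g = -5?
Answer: 15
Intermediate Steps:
(((g + 4) + 4) + x(2))*3 = (((-5 + 4) + 4) + 2)*3 = ((-1 + 4) + 2)*3 = (3 + 2)*3 = 5*3 = 15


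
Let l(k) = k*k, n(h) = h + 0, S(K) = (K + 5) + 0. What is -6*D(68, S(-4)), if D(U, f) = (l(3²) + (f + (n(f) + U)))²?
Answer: -136806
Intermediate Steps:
S(K) = 5 + K (S(K) = (5 + K) + 0 = 5 + K)
n(h) = h
l(k) = k²
D(U, f) = (81 + U + 2*f)² (D(U, f) = ((3²)² + (f + (f + U)))² = (9² + (f + (U + f)))² = (81 + (U + 2*f))² = (81 + U + 2*f)²)
-6*D(68, S(-4)) = -6*(81 + 68 + 2*(5 - 4))² = -6*(81 + 68 + 2*1)² = -6*(81 + 68 + 2)² = -6*151² = -6*22801 = -136806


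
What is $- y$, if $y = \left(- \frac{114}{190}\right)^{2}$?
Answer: $- \frac{9}{25} \approx -0.36$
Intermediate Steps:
$y = \frac{9}{25}$ ($y = \left(\left(-114\right) \frac{1}{190}\right)^{2} = \left(- \frac{3}{5}\right)^{2} = \frac{9}{25} \approx 0.36$)
$- y = \left(-1\right) \frac{9}{25} = - \frac{9}{25}$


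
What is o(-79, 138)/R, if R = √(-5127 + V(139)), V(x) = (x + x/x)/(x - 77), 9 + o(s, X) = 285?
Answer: -276*I*√4924877/158867 ≈ -3.8554*I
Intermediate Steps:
o(s, X) = 276 (o(s, X) = -9 + 285 = 276)
V(x) = (1 + x)/(-77 + x) (V(x) = (x + 1)/(-77 + x) = (1 + x)/(-77 + x))
R = I*√4924877/31 (R = √(-5127 + (1 + 139)/(-77 + 139)) = √(-5127 + 140/62) = √(-5127 + (1/62)*140) = √(-5127 + 70/31) = √(-158867/31) = I*√4924877/31 ≈ 71.587*I)
o(-79, 138)/R = 276/((I*√4924877/31)) = 276*(-I*√4924877/158867) = -276*I*√4924877/158867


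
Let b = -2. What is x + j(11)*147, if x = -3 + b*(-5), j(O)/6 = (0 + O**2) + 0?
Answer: 106729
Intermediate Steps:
j(O) = 6*O**2 (j(O) = 6*((0 + O**2) + 0) = 6*(O**2 + 0) = 6*O**2)
x = 7 (x = -3 - 2*(-5) = -3 + 10 = 7)
x + j(11)*147 = 7 + (6*11**2)*147 = 7 + (6*121)*147 = 7 + 726*147 = 7 + 106722 = 106729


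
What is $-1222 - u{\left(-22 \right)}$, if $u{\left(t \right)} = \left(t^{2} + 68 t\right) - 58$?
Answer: $-152$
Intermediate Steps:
$u{\left(t \right)} = -58 + t^{2} + 68 t$
$-1222 - u{\left(-22 \right)} = -1222 - \left(-58 + \left(-22\right)^{2} + 68 \left(-22\right)\right) = -1222 - \left(-58 + 484 - 1496\right) = -1222 - -1070 = -1222 + 1070 = -152$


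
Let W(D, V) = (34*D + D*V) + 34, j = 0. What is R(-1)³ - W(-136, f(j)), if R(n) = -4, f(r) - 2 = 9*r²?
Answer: 4798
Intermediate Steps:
f(r) = 2 + 9*r²
W(D, V) = 34 + 34*D + D*V
R(-1)³ - W(-136, f(j)) = (-4)³ - (34 + 34*(-136) - 136*(2 + 9*0²)) = -64 - (34 - 4624 - 136*(2 + 9*0)) = -64 - (34 - 4624 - 136*(2 + 0)) = -64 - (34 - 4624 - 136*2) = -64 - (34 - 4624 - 272) = -64 - 1*(-4862) = -64 + 4862 = 4798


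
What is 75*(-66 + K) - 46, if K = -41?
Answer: -8071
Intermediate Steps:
75*(-66 + K) - 46 = 75*(-66 - 41) - 46 = 75*(-107) - 46 = -8025 - 46 = -8071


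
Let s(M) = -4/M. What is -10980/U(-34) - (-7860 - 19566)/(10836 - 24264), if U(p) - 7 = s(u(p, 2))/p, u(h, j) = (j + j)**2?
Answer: -3346316803/2132814 ≈ -1569.0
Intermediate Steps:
u(h, j) = 4*j**2 (u(h, j) = (2*j)**2 = 4*j**2)
U(p) = 7 - 1/(4*p) (U(p) = 7 + (-4/(4*2**2))/p = 7 + (-4/(4*4))/p = 7 + (-4/16)/p = 7 + (-4*1/16)/p = 7 - 1/(4*p))
-10980/U(-34) - (-7860 - 19566)/(10836 - 24264) = -10980/(7 - 1/4/(-34)) - (-7860 - 19566)/(10836 - 24264) = -10980/(7 - 1/4*(-1/34)) - (-27426)/(-13428) = -10980/(7 + 1/136) - (-27426)*(-1)/13428 = -10980/953/136 - 1*4571/2238 = -10980*136/953 - 4571/2238 = -1493280/953 - 4571/2238 = -3346316803/2132814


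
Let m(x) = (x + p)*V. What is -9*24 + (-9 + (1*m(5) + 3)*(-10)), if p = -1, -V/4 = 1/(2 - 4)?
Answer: -335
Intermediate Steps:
V = 2 (V = -4/(2 - 4) = -4/(-2) = -4*(-½) = 2)
m(x) = -2 + 2*x (m(x) = (x - 1)*2 = (-1 + x)*2 = -2 + 2*x)
-9*24 + (-9 + (1*m(5) + 3)*(-10)) = -9*24 + (-9 + (1*(-2 + 2*5) + 3)*(-10)) = -216 + (-9 + (1*(-2 + 10) + 3)*(-10)) = -216 + (-9 + (1*8 + 3)*(-10)) = -216 + (-9 + (8 + 3)*(-10)) = -216 + (-9 + 11*(-10)) = -216 + (-9 - 110) = -216 - 119 = -335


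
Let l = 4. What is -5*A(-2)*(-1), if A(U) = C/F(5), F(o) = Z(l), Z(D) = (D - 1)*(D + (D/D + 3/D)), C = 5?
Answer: 100/69 ≈ 1.4493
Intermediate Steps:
Z(D) = (-1 + D)*(1 + D + 3/D) (Z(D) = (-1 + D)*(D + (1 + 3/D)) = (-1 + D)*(1 + D + 3/D))
F(o) = 69/4 (F(o) = 2 + 4**2 - 3/4 = 2 + 16 - 3*1/4 = 2 + 16 - 3/4 = 69/4)
A(U) = 20/69 (A(U) = 5/(69/4) = 5*(4/69) = 20/69)
-5*A(-2)*(-1) = -5*20/69*(-1) = -100/69*(-1) = 100/69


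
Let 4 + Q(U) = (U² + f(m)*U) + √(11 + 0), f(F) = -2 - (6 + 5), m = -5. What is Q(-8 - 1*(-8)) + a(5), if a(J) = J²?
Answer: 21 + √11 ≈ 24.317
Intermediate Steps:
f(F) = -13 (f(F) = -2 - 1*11 = -2 - 11 = -13)
Q(U) = -4 + √11 + U² - 13*U (Q(U) = -4 + ((U² - 13*U) + √(11 + 0)) = -4 + ((U² - 13*U) + √11) = -4 + (√11 + U² - 13*U) = -4 + √11 + U² - 13*U)
Q(-8 - 1*(-8)) + a(5) = (-4 + √11 + (-8 - 1*(-8))² - 13*(-8 - 1*(-8))) + 5² = (-4 + √11 + (-8 + 8)² - 13*(-8 + 8)) + 25 = (-4 + √11 + 0² - 13*0) + 25 = (-4 + √11 + 0 + 0) + 25 = (-4 + √11) + 25 = 21 + √11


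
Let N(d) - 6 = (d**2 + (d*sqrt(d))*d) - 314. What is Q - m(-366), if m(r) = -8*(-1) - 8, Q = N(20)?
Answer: 92 + 800*sqrt(5) ≈ 1880.9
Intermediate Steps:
N(d) = -308 + d**2 + d**(5/2) (N(d) = 6 + ((d**2 + (d*sqrt(d))*d) - 314) = 6 + ((d**2 + d**(3/2)*d) - 314) = 6 + ((d**2 + d**(5/2)) - 314) = 6 + (-314 + d**2 + d**(5/2)) = -308 + d**2 + d**(5/2))
Q = 92 + 800*sqrt(5) (Q = -308 + 20**2 + 20**(5/2) = -308 + 400 + 800*sqrt(5) = 92 + 800*sqrt(5) ≈ 1880.9)
m(r) = 0 (m(r) = 8 - 8 = 0)
Q - m(-366) = (92 + 800*sqrt(5)) - 1*0 = (92 + 800*sqrt(5)) + 0 = 92 + 800*sqrt(5)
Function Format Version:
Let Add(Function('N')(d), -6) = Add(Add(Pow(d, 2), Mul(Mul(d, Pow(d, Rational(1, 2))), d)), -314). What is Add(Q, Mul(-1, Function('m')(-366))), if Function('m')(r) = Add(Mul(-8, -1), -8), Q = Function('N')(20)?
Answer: Add(92, Mul(800, Pow(5, Rational(1, 2)))) ≈ 1880.9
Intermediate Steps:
Function('N')(d) = Add(-308, Pow(d, 2), Pow(d, Rational(5, 2))) (Function('N')(d) = Add(6, Add(Add(Pow(d, 2), Mul(Mul(d, Pow(d, Rational(1, 2))), d)), -314)) = Add(6, Add(Add(Pow(d, 2), Mul(Pow(d, Rational(3, 2)), d)), -314)) = Add(6, Add(Add(Pow(d, 2), Pow(d, Rational(5, 2))), -314)) = Add(6, Add(-314, Pow(d, 2), Pow(d, Rational(5, 2)))) = Add(-308, Pow(d, 2), Pow(d, Rational(5, 2))))
Q = Add(92, Mul(800, Pow(5, Rational(1, 2)))) (Q = Add(-308, Pow(20, 2), Pow(20, Rational(5, 2))) = Add(-308, 400, Mul(800, Pow(5, Rational(1, 2)))) = Add(92, Mul(800, Pow(5, Rational(1, 2)))) ≈ 1880.9)
Function('m')(r) = 0 (Function('m')(r) = Add(8, -8) = 0)
Add(Q, Mul(-1, Function('m')(-366))) = Add(Add(92, Mul(800, Pow(5, Rational(1, 2)))), Mul(-1, 0)) = Add(Add(92, Mul(800, Pow(5, Rational(1, 2)))), 0) = Add(92, Mul(800, Pow(5, Rational(1, 2))))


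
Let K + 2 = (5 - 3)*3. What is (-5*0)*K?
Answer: 0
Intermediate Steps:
K = 4 (K = -2 + (5 - 3)*3 = -2 + 2*3 = -2 + 6 = 4)
(-5*0)*K = -5*0*4 = 0*4 = 0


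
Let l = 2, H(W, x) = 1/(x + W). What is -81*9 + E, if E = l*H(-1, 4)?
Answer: -2185/3 ≈ -728.33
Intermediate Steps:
H(W, x) = 1/(W + x)
E = 2/3 (E = 2/(-1 + 4) = 2/3 ≈ 0.66667)
-81*9 + E = -81*9 + 2/3 = -729 + 2/3 = -2185/3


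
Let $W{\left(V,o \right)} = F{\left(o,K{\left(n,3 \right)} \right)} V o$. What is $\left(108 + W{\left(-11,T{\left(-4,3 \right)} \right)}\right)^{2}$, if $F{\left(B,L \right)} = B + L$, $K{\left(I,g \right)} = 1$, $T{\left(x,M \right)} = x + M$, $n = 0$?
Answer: $11664$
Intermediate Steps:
$T{\left(x,M \right)} = M + x$
$W{\left(V,o \right)} = V o \left(1 + o\right)$ ($W{\left(V,o \right)} = \left(o + 1\right) V o = \left(1 + o\right) V o = V \left(1 + o\right) o = V o \left(1 + o\right)$)
$\left(108 + W{\left(-11,T{\left(-4,3 \right)} \right)}\right)^{2} = \left(108 - 11 \left(3 - 4\right) \left(1 + \left(3 - 4\right)\right)\right)^{2} = \left(108 - - 11 \left(1 - 1\right)\right)^{2} = \left(108 - \left(-11\right) 0\right)^{2} = \left(108 + 0\right)^{2} = 108^{2} = 11664$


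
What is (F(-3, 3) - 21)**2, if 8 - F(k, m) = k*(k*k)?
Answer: 196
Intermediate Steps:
F(k, m) = 8 - k**3 (F(k, m) = 8 - k*k*k = 8 - k*k**2 = 8 - k**3)
(F(-3, 3) - 21)**2 = ((8 - 1*(-3)**3) - 21)**2 = ((8 - 1*(-27)) - 21)**2 = ((8 + 27) - 21)**2 = (35 - 21)**2 = 14**2 = 196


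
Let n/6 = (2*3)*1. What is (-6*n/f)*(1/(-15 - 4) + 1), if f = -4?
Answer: 972/19 ≈ 51.158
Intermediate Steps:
n = 36 (n = 6*((2*3)*1) = 6*(6*1) = 6*6 = 36)
(-6*n/f)*(1/(-15 - 4) + 1) = (-216/(-4))*(1/(-15 - 4) + 1) = (-216*(-1)/4)*(1/(-19) + 1) = (-6*(-9))*(-1/19 + 1) = 54*(18/19) = 972/19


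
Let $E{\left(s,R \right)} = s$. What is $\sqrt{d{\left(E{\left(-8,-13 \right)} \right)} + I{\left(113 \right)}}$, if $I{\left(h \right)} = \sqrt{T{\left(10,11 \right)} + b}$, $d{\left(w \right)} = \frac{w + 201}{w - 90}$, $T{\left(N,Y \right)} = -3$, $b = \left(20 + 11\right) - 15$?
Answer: $\frac{\sqrt{-386 + 196 \sqrt{13}}}{14} \approx 1.2791$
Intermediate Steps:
$b = 16$ ($b = 31 - 15 = 16$)
$d{\left(w \right)} = \frac{201 + w}{-90 + w}$
$I{\left(h \right)} = \sqrt{13}$ ($I{\left(h \right)} = \sqrt{-3 + 16} = \sqrt{13}$)
$\sqrt{d{\left(E{\left(-8,-13 \right)} \right)} + I{\left(113 \right)}} = \sqrt{\frac{201 - 8}{-90 - 8} + \sqrt{13}} = \sqrt{\frac{1}{-98} \cdot 193 + \sqrt{13}} = \sqrt{\left(- \frac{1}{98}\right) 193 + \sqrt{13}} = \sqrt{- \frac{193}{98} + \sqrt{13}}$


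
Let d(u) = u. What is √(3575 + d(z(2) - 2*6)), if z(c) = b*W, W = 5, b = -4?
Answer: √3543 ≈ 59.523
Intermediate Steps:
z(c) = -20 (z(c) = -4*5 = -20)
√(3575 + d(z(2) - 2*6)) = √(3575 + (-20 - 2*6)) = √(3575 + (-20 - 12)) = √(3575 - 32) = √3543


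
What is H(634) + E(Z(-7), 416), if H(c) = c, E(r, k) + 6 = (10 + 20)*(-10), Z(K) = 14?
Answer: 328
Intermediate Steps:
E(r, k) = -306 (E(r, k) = -6 + (10 + 20)*(-10) = -6 + 30*(-10) = -6 - 300 = -306)
H(634) + E(Z(-7), 416) = 634 - 306 = 328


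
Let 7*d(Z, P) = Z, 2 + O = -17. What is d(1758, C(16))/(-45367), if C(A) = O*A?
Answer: -1758/317569 ≈ -0.0055358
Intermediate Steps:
O = -19 (O = -2 - 17 = -19)
C(A) = -19*A
d(Z, P) = Z/7
d(1758, C(16))/(-45367) = ((⅐)*1758)/(-45367) = (1758/7)*(-1/45367) = -1758/317569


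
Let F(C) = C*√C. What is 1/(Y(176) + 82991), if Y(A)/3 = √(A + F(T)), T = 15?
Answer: 1/(82991 + 3*√(176 + 15*√15)) ≈ 1.2043e-5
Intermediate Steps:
F(C) = C^(3/2)
Y(A) = 3*√(A + 15*√15) (Y(A) = 3*√(A + 15^(3/2)) = 3*√(A + 15*√15))
1/(Y(176) + 82991) = 1/(3*√(176 + 15*√15) + 82991) = 1/(82991 + 3*√(176 + 15*√15))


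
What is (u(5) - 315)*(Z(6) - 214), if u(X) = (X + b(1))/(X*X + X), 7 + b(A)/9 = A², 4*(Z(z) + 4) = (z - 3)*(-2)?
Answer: 4170061/60 ≈ 69501.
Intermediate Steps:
Z(z) = -5/2 - z/2 (Z(z) = -4 + ((z - 3)*(-2))/4 = -4 + ((-3 + z)*(-2))/4 = -4 + (6 - 2*z)/4 = -4 + (3/2 - z/2) = -5/2 - z/2)
b(A) = -63 + 9*A²
u(X) = (-54 + X)/(X + X²) (u(X) = (X + (-63 + 9*1²))/(X*X + X) = (X + (-63 + 9*1))/(X² + X) = (X + (-63 + 9))/(X + X²) = (X - 54)/(X + X²) = (-54 + X)/(X + X²))
(u(5) - 315)*(Z(6) - 214) = ((-54 + 5)/(5*(1 + 5)) - 315)*((-5/2 - ½*6) - 214) = ((⅕)*(-49)/6 - 315)*((-5/2 - 3) - 214) = ((⅕)*(⅙)*(-49) - 315)*(-11/2 - 214) = (-49/30 - 315)*(-439/2) = -9499/30*(-439/2) = 4170061/60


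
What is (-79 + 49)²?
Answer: 900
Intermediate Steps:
(-79 + 49)² = (-30)² = 900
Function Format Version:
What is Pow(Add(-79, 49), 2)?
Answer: 900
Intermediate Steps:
Pow(Add(-79, 49), 2) = Pow(-30, 2) = 900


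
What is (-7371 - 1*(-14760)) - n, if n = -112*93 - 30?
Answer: 17835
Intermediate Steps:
n = -10446 (n = -10416 - 30 = -10446)
(-7371 - 1*(-14760)) - n = (-7371 - 1*(-14760)) - 1*(-10446) = (-7371 + 14760) + 10446 = 7389 + 10446 = 17835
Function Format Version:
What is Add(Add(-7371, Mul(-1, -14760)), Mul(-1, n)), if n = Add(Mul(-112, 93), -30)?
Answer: 17835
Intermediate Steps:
n = -10446 (n = Add(-10416, -30) = -10446)
Add(Add(-7371, Mul(-1, -14760)), Mul(-1, n)) = Add(Add(-7371, Mul(-1, -14760)), Mul(-1, -10446)) = Add(Add(-7371, 14760), 10446) = Add(7389, 10446) = 17835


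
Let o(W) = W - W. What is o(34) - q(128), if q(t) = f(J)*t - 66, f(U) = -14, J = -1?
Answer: 1858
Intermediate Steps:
o(W) = 0
q(t) = -66 - 14*t (q(t) = -14*t - 66 = -66 - 14*t)
o(34) - q(128) = 0 - (-66 - 14*128) = 0 - (-66 - 1792) = 0 - 1*(-1858) = 0 + 1858 = 1858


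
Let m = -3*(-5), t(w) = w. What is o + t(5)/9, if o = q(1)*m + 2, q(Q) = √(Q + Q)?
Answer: 23/9 + 15*√2 ≈ 23.769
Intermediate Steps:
q(Q) = √2*√Q (q(Q) = √(2*Q) = √2*√Q)
m = 15
o = 2 + 15*√2 (o = (√2*√1)*15 + 2 = (√2*1)*15 + 2 = √2*15 + 2 = 15*√2 + 2 = 2 + 15*√2 ≈ 23.213)
o + t(5)/9 = (2 + 15*√2) + 5/9 = 23/9 + 15*√2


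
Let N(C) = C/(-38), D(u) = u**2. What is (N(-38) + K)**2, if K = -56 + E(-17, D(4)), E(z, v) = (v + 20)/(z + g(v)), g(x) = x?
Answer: 8281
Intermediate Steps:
N(C) = -C/38 (N(C) = C*(-1/38) = -C/38)
E(z, v) = (20 + v)/(v + z) (E(z, v) = (v + 20)/(z + v) = (20 + v)/(v + z))
K = -92 (K = -56 + (20 + 4**2)/(4**2 - 17) = -56 + (20 + 16)/(16 - 17) = -56 + 36/(-1) = -56 - 1*36 = -56 - 36 = -92)
(N(-38) + K)**2 = (-1/38*(-38) - 92)**2 = (1 - 92)**2 = (-91)**2 = 8281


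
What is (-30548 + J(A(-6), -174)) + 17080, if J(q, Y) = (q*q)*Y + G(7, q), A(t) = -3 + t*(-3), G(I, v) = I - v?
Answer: -52626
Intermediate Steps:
A(t) = -3 - 3*t
J(q, Y) = 7 - q + Y*q**2 (J(q, Y) = (q*q)*Y + (7 - q) = q**2*Y + (7 - q) = Y*q**2 + (7 - q) = 7 - q + Y*q**2)
(-30548 + J(A(-6), -174)) + 17080 = (-30548 + (7 - (-3 - 3*(-6)) - 174*(-3 - 3*(-6))**2)) + 17080 = (-30548 + (7 - (-3 + 18) - 174*(-3 + 18)**2)) + 17080 = (-30548 + (7 - 1*15 - 174*15**2)) + 17080 = (-30548 + (7 - 15 - 174*225)) + 17080 = (-30548 + (7 - 15 - 39150)) + 17080 = (-30548 - 39158) + 17080 = -69706 + 17080 = -52626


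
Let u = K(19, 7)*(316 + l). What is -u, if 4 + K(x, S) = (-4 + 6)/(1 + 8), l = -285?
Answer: 1054/9 ≈ 117.11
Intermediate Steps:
K(x, S) = -34/9 (K(x, S) = -4 + (-4 + 6)/(1 + 8) = -4 + 2/9 = -34/9)
u = -1054/9 (u = -34*(316 - 285)/9 = -34/9*31 = -1054/9 ≈ -117.11)
-u = -1*(-1054/9) = 1054/9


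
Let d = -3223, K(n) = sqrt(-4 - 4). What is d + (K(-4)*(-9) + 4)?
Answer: -3219 - 18*I*sqrt(2) ≈ -3219.0 - 25.456*I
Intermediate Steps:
K(n) = 2*I*sqrt(2) (K(n) = sqrt(-8) = 2*I*sqrt(2))
d + (K(-4)*(-9) + 4) = -3223 + ((2*I*sqrt(2))*(-9) + 4) = -3223 + (-18*I*sqrt(2) + 4) = -3223 + (4 - 18*I*sqrt(2)) = -3219 - 18*I*sqrt(2)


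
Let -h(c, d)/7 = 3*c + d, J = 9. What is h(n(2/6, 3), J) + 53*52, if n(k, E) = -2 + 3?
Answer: 2672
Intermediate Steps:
n(k, E) = 1
h(c, d) = -21*c - 7*d (h(c, d) = -7*(3*c + d) = -7*(d + 3*c) = -21*c - 7*d)
h(n(2/6, 3), J) + 53*52 = (-21*1 - 7*9) + 53*52 = (-21 - 63) + 2756 = -84 + 2756 = 2672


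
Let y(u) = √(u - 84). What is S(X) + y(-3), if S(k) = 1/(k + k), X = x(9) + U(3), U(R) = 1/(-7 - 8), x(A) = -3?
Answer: -15/92 + I*√87 ≈ -0.16304 + 9.3274*I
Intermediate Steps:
U(R) = -1/15 (U(R) = 1/(-15) = -1/15)
y(u) = √(-84 + u)
X = -46/15 (X = -3 - 1/15 = -46/15 ≈ -3.0667)
S(k) = 1/(2*k)
S(X) + y(-3) = 1/(2*(-46/15)) + √(-84 - 3) = (½)*(-15/46) + √(-87) = -15/92 + I*√87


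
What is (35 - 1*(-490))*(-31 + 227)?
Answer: 102900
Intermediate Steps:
(35 - 1*(-490))*(-31 + 227) = (35 + 490)*196 = 525*196 = 102900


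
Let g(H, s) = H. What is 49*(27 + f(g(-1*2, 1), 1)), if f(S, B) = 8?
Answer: 1715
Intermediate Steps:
49*(27 + f(g(-1*2, 1), 1)) = 49*(27 + 8) = 49*35 = 1715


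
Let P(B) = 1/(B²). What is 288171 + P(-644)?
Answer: 119514887857/414736 ≈ 2.8817e+5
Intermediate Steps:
P(B) = B⁻²
288171 + P(-644) = 288171 + (-644)⁻² = 288171 + 1/414736 = 119514887857/414736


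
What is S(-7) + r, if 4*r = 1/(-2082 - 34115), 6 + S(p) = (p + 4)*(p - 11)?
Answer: 6949823/144788 ≈ 48.000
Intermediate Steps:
S(p) = -6 + (-11 + p)*(4 + p) (S(p) = -6 + (p + 4)*(p - 11) = -6 + (4 + p)*(-11 + p) = -6 + (-11 + p)*(4 + p))
r = -1/144788 (r = 1/(4*(-2082 - 34115)) = (1/4)/(-36197) = (1/4)*(-1/36197) = -1/144788 ≈ -6.9067e-6)
S(-7) + r = (-50 + (-7)**2 - 7*(-7)) - 1/144788 = (-50 + 49 + 49) - 1/144788 = 48 - 1/144788 = 6949823/144788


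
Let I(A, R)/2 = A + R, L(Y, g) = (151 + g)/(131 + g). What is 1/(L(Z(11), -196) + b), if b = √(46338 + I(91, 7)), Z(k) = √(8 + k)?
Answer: -117/7864165 + 169*√46534/7864165 ≈ 0.0046209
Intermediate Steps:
L(Y, g) = (151 + g)/(131 + g)
I(A, R) = 2*A + 2*R (I(A, R) = 2*(A + R) = 2*A + 2*R)
b = √46534 (b = √(46338 + (2*91 + 2*7)) = √(46338 + (182 + 14)) = √(46338 + 196) = √46534 ≈ 215.72)
1/(L(Z(11), -196) + b) = 1/((151 - 196)/(131 - 196) + √46534) = 1/(-45/(-65) + √46534) = 1/(-1/65*(-45) + √46534) = 1/(9/13 + √46534)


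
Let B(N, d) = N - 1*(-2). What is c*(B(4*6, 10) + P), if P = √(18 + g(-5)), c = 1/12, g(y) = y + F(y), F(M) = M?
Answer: 13/6 + √2/6 ≈ 2.4024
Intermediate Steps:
g(y) = 2*y (g(y) = y + y = 2*y)
B(N, d) = 2 + N (B(N, d) = N + 2 = 2 + N)
c = 1/12 ≈ 0.083333
P = 2*√2 (P = √(18 + 2*(-5)) = √(18 - 10) = √8 = 2*√2 ≈ 2.8284)
c*(B(4*6, 10) + P) = ((2 + 4*6) + 2*√2)/12 = ((2 + 24) + 2*√2)/12 = (26 + 2*√2)/12 = 13/6 + √2/6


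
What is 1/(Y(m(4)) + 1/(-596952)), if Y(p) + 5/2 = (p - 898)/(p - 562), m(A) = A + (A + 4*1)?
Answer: -164161800/145955039 ≈ -1.1247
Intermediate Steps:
m(A) = 4 + 2*A (m(A) = A + (A + 4) = A + (4 + A) = 4 + 2*A)
Y(p) = -5/2 + (-898 + p)/(-562 + p) (Y(p) = -5/2 + (p - 898)/(p - 562) = -5/2 + (-898 + p)/(-562 + p))
1/(Y(m(4)) + 1/(-596952)) = 1/(3*(338 - (4 + 2*4))/(2*(-562 + (4 + 2*4))) + 1/(-596952)) = 1/(3*(338 - (4 + 8))/(2*(-562 + (4 + 8))) - 1/596952) = 1/(3*(338 - 1*12)/(2*(-562 + 12)) - 1/596952) = 1/((3/2)*(338 - 12)/(-550) - 1/596952) = 1/((3/2)*(-1/550)*326 - 1/596952) = 1/(-489/550 - 1/596952) = 1/(-145955039/164161800) = -164161800/145955039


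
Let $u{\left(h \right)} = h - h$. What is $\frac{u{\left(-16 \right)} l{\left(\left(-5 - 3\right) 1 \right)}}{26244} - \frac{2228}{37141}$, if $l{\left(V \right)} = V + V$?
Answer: $- \frac{2228}{37141} \approx -0.059988$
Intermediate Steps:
$u{\left(h \right)} = 0$
$l{\left(V \right)} = 2 V$
$\frac{u{\left(-16 \right)} l{\left(\left(-5 - 3\right) 1 \right)}}{26244} - \frac{2228}{37141} = \frac{0 \cdot 2 \left(-5 - 3\right) 1}{26244} - \frac{2228}{37141} = 0 \cdot 2 \left(\left(-8\right) 1\right) \frac{1}{26244} - \frac{2228}{37141} = 0 \cdot 2 \left(-8\right) \frac{1}{26244} - \frac{2228}{37141} = 0 \left(-16\right) \frac{1}{26244} - \frac{2228}{37141} = 0 \cdot \frac{1}{26244} - \frac{2228}{37141} = 0 - \frac{2228}{37141} = - \frac{2228}{37141}$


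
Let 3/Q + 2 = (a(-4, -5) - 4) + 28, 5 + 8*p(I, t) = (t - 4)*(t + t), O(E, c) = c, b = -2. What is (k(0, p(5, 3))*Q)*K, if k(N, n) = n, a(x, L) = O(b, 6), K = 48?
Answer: -99/14 ≈ -7.0714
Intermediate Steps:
p(I, t) = -5/8 + t*(-4 + t)/4 (p(I, t) = -5/8 + ((t - 4)*(t + t))/8 = -5/8 + ((-4 + t)*(2*t))/8 = -5/8 + (2*t*(-4 + t))/8 = -5/8 + t*(-4 + t)/4)
a(x, L) = 6
Q = 3/28 (Q = 3/(-2 + ((6 - 4) + 28)) = 3/(-2 + (2 + 28)) = 3/(-2 + 30) = 3/28 ≈ 0.10714)
(k(0, p(5, 3))*Q)*K = ((-5/8 - 1*3 + (¼)*3²)*(3/28))*48 = ((-5/8 - 3 + (¼)*9)*(3/28))*48 = ((-5/8 - 3 + 9/4)*(3/28))*48 = -11/8*3/28*48 = -33/224*48 = -99/14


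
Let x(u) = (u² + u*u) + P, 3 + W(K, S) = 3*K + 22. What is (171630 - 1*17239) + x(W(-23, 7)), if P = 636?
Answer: 160027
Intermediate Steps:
W(K, S) = 19 + 3*K (W(K, S) = -3 + (3*K + 22) = -3 + (22 + 3*K) = 19 + 3*K)
x(u) = 636 + 2*u² (x(u) = (u² + u*u) + 636 = (u² + u²) + 636 = 2*u² + 636 = 636 + 2*u²)
(171630 - 1*17239) + x(W(-23, 7)) = (171630 - 1*17239) + (636 + 2*(19 + 3*(-23))²) = (171630 - 17239) + (636 + 2*(19 - 69)²) = 154391 + (636 + 2*(-50)²) = 154391 + (636 + 2*2500) = 154391 + (636 + 5000) = 154391 + 5636 = 160027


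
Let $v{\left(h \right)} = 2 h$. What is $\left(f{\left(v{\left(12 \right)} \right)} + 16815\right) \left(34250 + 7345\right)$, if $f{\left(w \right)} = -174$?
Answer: $692182395$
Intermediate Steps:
$\left(f{\left(v{\left(12 \right)} \right)} + 16815\right) \left(34250 + 7345\right) = \left(-174 + 16815\right) \left(34250 + 7345\right) = 16641 \cdot 41595 = 692182395$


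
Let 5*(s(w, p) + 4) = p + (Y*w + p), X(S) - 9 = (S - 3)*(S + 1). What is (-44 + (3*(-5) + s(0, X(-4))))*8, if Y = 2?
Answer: -408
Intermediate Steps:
X(S) = 9 + (1 + S)*(-3 + S) (X(S) = 9 + (S - 3)*(S + 1) = 9 + (-3 + S)*(1 + S) = 9 + (1 + S)*(-3 + S))
s(w, p) = -4 + 2*p/5 + 2*w/5 (s(w, p) = -4 + (p + (2*w + p))/5 = -4 + (p + (p + 2*w))/5 = -4 + (2*p + 2*w)/5 = -4 + (2*p/5 + 2*w/5) = -4 + 2*p/5 + 2*w/5)
(-44 + (3*(-5) + s(0, X(-4))))*8 = (-44 + (3*(-5) + (-4 + 2*(6 + (-4)² - 2*(-4))/5 + (⅖)*0)))*8 = (-44 + (-15 + (-4 + 2*(6 + 16 + 8)/5 + 0)))*8 = (-44 + (-15 + (-4 + (⅖)*30 + 0)))*8 = (-44 + (-15 + (-4 + 12 + 0)))*8 = (-44 + (-15 + 8))*8 = (-44 - 7)*8 = -51*8 = -408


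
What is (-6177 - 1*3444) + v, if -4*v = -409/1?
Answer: -38075/4 ≈ -9518.8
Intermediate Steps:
v = 409/4 (v = -(-409)/(4*1) = -(-409)/4 = -¼*(-409) = 409/4 ≈ 102.25)
(-6177 - 1*3444) + v = (-6177 - 1*3444) + 409/4 = (-6177 - 3444) + 409/4 = -9621 + 409/4 = -38075/4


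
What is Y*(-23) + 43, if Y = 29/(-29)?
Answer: 66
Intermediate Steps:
Y = -1 (Y = 29*(-1/29) = -1)
Y*(-23) + 43 = -1*(-23) + 43 = 23 + 43 = 66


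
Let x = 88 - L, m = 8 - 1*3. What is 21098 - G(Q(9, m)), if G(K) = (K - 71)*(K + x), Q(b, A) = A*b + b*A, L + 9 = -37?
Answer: 16842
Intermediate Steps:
m = 5 (m = 8 - 3 = 5)
L = -46 (L = -9 - 37 = -46)
x = 134 (x = 88 - 1*(-46) = 88 + 46 = 134)
Q(b, A) = 2*A*b (Q(b, A) = A*b + A*b = 2*A*b)
G(K) = (-71 + K)*(134 + K) (G(K) = (K - 71)*(K + 134) = (-71 + K)*(134 + K))
21098 - G(Q(9, m)) = 21098 - (-9514 + (2*5*9)² + 63*(2*5*9)) = 21098 - (-9514 + 90² + 63*90) = 21098 - (-9514 + 8100 + 5670) = 21098 - 1*4256 = 21098 - 4256 = 16842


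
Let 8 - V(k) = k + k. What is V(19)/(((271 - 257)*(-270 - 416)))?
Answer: 15/4802 ≈ 0.0031237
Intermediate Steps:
V(k) = 8 - 2*k (V(k) = 8 - (k + k) = 8 - 2*k)
V(19)/(((271 - 257)*(-270 - 416))) = (8 - 2*19)/(((271 - 257)*(-270 - 416))) = (8 - 38)/((14*(-686))) = -30/(-9604) = -30*(-1/9604) = 15/4802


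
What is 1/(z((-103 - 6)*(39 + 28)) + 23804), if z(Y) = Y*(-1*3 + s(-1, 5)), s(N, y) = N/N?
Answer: 1/38410 ≈ 2.6035e-5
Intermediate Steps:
s(N, y) = 1
z(Y) = -2*Y (z(Y) = Y*(-1*3 + 1) = Y*(-3 + 1) = Y*(-2) = -2*Y)
1/(z((-103 - 6)*(39 + 28)) + 23804) = 1/(-2*(-103 - 6)*(39 + 28) + 23804) = 1/(-(-218)*67 + 23804) = 1/(-2*(-7303) + 23804) = 1/(14606 + 23804) = 1/38410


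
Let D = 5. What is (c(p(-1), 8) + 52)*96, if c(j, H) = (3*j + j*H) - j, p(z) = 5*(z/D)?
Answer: 4032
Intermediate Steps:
p(z) = z (p(z) = 5*(z/5) = z)
c(j, H) = 2*j + H*j (c(j, H) = (3*j + H*j) - j = 2*j + H*j)
(c(p(-1), 8) + 52)*96 = (-(2 + 8) + 52)*96 = (-1*10 + 52)*96 = (-10 + 52)*96 = 42*96 = 4032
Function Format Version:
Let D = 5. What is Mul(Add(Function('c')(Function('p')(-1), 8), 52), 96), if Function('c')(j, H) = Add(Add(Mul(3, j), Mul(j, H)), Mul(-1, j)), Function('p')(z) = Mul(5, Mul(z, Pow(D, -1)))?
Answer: 4032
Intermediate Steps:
Function('p')(z) = z (Function('p')(z) = Mul(5, Mul(z, Pow(5, -1))) = Mul(5, Mul(z, Rational(1, 5))) = Mul(5, Mul(Rational(1, 5), z)) = z)
Function('c')(j, H) = Add(Mul(2, j), Mul(H, j)) (Function('c')(j, H) = Add(Add(Mul(3, j), Mul(H, j)), Mul(-1, j)) = Add(Mul(2, j), Mul(H, j)))
Mul(Add(Function('c')(Function('p')(-1), 8), 52), 96) = Mul(Add(Mul(-1, Add(2, 8)), 52), 96) = Mul(Add(Mul(-1, 10), 52), 96) = Mul(Add(-10, 52), 96) = Mul(42, 96) = 4032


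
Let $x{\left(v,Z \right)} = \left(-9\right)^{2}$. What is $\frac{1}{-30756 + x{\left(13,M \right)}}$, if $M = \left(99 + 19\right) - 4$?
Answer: $- \frac{1}{30675} \approx -3.26 \cdot 10^{-5}$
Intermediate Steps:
$M = 114$ ($M = 118 - 4 = 114$)
$x{\left(v,Z \right)} = 81$
$\frac{1}{-30756 + x{\left(13,M \right)}} = \frac{1}{-30756 + 81} = \frac{1}{-30675} = - \frac{1}{30675}$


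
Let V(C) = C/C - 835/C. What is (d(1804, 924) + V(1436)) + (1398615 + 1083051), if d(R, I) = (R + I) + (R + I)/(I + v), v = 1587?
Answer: 288974947553/116316 ≈ 2.4844e+6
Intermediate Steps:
V(C) = 1 - 835/C
d(R, I) = I + R + (I + R)/(1587 + I) (d(R, I) = (R + I) + (R + I)/(I + 1587) = (I + R) + (I + R)/(1587 + I) = I + R + (I + R)/(1587 + I))
(d(1804, 924) + V(1436)) + (1398615 + 1083051) = ((924² + 1588*924 + 1588*1804 + 924*1804)/(1587 + 924) + (-835 + 1436)/1436) + (1398615 + 1083051) = ((853776 + 1467312 + 2864752 + 1666896)/2511 + (1/1436)*601) + 2481666 = ((1/2511)*6852736 + 601/1436) + 2481666 = (221056/81 + 601/1436) + 2481666 = 317485097/116316 + 2481666 = 288974947553/116316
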